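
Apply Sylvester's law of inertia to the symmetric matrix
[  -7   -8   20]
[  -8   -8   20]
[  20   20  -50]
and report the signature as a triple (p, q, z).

step 0: pivot -7 → sign −
step 1: pivot 8/7 → sign +
step 2: row/col 2 already zero → sign 0
signature = (1, 1, 1)

Answer: (1, 1, 1)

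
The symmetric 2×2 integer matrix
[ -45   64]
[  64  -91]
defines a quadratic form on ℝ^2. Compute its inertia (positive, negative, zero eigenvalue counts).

step 0: pivot -45 → sign −
step 1: pivot 1/45 → sign +
signature = (1, 1, 0)

Answer: (1, 1, 0)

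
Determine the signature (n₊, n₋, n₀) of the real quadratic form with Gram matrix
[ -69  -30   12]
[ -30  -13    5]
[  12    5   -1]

step 0: pivot -69 → sign −
step 1: pivot 1/23 → sign +
step 2: row/col 2 already zero → sign 0
signature = (1, 1, 1)

Answer: (1, 1, 1)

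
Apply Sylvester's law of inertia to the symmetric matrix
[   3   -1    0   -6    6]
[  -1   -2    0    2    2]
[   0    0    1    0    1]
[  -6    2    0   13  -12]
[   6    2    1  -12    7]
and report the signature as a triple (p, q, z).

step 0: pivot 3 → sign +
step 1: pivot -7/3 → sign −
step 2: pivot 1 → sign +
step 3: pivot 1 → sign +
step 4: pivot 6/7 → sign +
signature = (4, 1, 0)

Answer: (4, 1, 0)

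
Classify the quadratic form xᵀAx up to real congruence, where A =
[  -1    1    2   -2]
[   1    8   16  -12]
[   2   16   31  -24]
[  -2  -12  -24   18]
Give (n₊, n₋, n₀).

step 0: pivot -1 → sign −
step 1: pivot 9 → sign +
step 2: pivot -1 → sign −
step 3: pivot 2/9 → sign +
signature = (2, 2, 0)

Answer: (2, 2, 0)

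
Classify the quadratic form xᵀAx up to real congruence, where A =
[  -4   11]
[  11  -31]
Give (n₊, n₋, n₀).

Answer: (0, 2, 0)

Derivation:
step 0: pivot -4 → sign −
step 1: pivot -3/4 → sign −
signature = (0, 2, 0)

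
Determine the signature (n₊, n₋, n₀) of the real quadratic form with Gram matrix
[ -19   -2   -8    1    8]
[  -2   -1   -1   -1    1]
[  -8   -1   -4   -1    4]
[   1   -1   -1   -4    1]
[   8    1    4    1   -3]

Answer: (1, 3, 1)

Derivation:
step 0: pivot -19 → sign −
step 1: pivot -15/19 → sign −
step 2: pivot -3/5 → sign −
step 3: pivot 1 → sign +
step 4: row/col 4 already zero → sign 0
signature = (1, 3, 1)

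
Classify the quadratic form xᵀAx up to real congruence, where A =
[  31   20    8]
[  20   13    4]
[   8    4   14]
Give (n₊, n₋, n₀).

step 0: pivot 31 → sign +
step 1: pivot 3/31 → sign +
step 2: pivot -2 → sign −
signature = (2, 1, 0)

Answer: (2, 1, 0)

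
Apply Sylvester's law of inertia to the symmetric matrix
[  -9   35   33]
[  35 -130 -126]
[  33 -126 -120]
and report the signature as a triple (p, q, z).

Answer: (2, 1, 0)

Derivation:
step 0: pivot -9 → sign −
step 1: pivot 55/9 → sign +
step 2: pivot 6/55 → sign +
signature = (2, 1, 0)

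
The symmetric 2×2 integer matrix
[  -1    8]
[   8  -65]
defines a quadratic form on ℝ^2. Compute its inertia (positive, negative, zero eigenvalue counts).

step 0: pivot -1 → sign −
step 1: pivot -1 → sign −
signature = (0, 2, 0)

Answer: (0, 2, 0)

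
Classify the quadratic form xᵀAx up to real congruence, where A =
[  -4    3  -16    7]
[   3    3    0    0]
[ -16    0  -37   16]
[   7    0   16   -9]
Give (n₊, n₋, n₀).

step 0: pivot -4 → sign −
step 1: pivot 21/4 → sign +
step 2: pivot -3/7 → sign −
step 3: pivot -2 → sign −
signature = (1, 3, 0)

Answer: (1, 3, 0)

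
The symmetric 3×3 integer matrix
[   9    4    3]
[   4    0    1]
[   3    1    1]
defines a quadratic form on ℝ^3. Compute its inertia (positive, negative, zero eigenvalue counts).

Answer: (2, 1, 0)

Derivation:
step 0: pivot 9 → sign +
step 1: pivot -16/9 → sign −
step 2: pivot 1/16 → sign +
signature = (2, 1, 0)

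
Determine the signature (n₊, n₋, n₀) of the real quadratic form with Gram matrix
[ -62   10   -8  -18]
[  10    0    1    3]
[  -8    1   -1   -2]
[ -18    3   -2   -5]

Answer: (2, 2, 0)

Derivation:
step 0: pivot -62 → sign −
step 1: pivot 50/31 → sign +
step 2: pivot -1/50 → sign −
step 3: pivot 6 → sign +
signature = (2, 2, 0)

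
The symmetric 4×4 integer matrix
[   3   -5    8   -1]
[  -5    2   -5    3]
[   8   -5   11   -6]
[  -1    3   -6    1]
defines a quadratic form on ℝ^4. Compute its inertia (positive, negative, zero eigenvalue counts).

step 0: pivot 3 → sign +
step 1: pivot -19/3 → sign −
step 2: pivot 12/19 → sign +
step 3: pivot -3 → sign −
signature = (2, 2, 0)

Answer: (2, 2, 0)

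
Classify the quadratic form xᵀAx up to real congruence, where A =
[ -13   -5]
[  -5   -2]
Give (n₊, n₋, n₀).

step 0: pivot -13 → sign −
step 1: pivot -1/13 → sign −
signature = (0, 2, 0)

Answer: (0, 2, 0)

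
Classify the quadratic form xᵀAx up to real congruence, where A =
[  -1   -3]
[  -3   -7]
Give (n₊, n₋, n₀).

step 0: pivot -1 → sign −
step 1: pivot 2 → sign +
signature = (1, 1, 0)

Answer: (1, 1, 0)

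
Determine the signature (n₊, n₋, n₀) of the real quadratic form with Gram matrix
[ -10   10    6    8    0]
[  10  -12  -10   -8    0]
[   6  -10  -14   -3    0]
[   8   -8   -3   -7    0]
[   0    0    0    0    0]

Answer: (1, 3, 1)

Derivation:
step 0: pivot -10 → sign −
step 1: pivot -2 → sign −
step 2: pivot -12/5 → sign −
step 3: pivot 3/4 → sign +
step 4: row/col 4 already zero → sign 0
signature = (1, 3, 1)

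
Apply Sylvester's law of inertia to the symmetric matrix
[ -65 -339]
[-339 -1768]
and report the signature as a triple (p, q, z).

step 0: pivot -65 → sign −
step 1: pivot 1/65 → sign +
signature = (1, 1, 0)

Answer: (1, 1, 0)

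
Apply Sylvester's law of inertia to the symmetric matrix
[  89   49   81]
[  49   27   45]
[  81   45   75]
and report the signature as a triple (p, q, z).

Answer: (2, 1, 0)

Derivation:
step 0: pivot 89 → sign +
step 1: pivot 2/89 → sign +
step 2: pivot -6 → sign −
signature = (2, 1, 0)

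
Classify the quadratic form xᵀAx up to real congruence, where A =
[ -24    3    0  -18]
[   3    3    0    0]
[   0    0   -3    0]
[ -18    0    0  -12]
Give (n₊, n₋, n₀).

Answer: (1, 2, 1)

Derivation:
step 0: pivot -24 → sign −
step 1: pivot 27/8 → sign +
step 2: pivot -3 → sign −
step 3: row/col 3 already zero → sign 0
signature = (1, 2, 1)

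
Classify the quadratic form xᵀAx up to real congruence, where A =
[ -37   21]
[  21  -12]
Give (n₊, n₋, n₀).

step 0: pivot -37 → sign −
step 1: pivot -3/37 → sign −
signature = (0, 2, 0)

Answer: (0, 2, 0)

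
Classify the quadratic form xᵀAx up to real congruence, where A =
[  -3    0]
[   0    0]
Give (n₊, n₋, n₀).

Answer: (0, 1, 1)

Derivation:
step 0: pivot -3 → sign −
step 1: row/col 1 already zero → sign 0
signature = (0, 1, 1)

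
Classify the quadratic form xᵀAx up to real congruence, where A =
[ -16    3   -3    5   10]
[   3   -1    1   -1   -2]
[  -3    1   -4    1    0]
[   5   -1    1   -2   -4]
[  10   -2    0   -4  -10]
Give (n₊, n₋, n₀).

Answer: (0, 5, 0)

Derivation:
step 0: pivot -16 → sign −
step 1: pivot -7/16 → sign −
step 2: pivot -3 → sign −
step 3: pivot -3/7 → sign −
step 4: pivot -2/3 → sign −
signature = (0, 5, 0)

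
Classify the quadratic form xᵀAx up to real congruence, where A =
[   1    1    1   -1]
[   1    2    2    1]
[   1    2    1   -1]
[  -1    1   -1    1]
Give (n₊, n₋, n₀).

Answer: (2, 1, 1)

Derivation:
step 0: pivot 1 → sign +
step 1: pivot 1 → sign +
step 2: pivot -1 → sign −
step 3: row/col 3 already zero → sign 0
signature = (2, 1, 1)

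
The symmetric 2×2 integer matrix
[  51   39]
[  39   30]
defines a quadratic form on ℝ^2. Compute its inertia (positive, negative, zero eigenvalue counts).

step 0: pivot 51 → sign +
step 1: pivot 3/17 → sign +
signature = (2, 0, 0)

Answer: (2, 0, 0)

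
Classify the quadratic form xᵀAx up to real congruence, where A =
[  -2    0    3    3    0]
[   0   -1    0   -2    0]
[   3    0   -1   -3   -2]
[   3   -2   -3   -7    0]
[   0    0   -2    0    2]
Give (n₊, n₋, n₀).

step 0: pivot -2 → sign −
step 1: pivot -1 → sign −
step 2: pivot 7/2 → sign +
step 3: pivot 6/7 → sign +
step 4: row/col 4 already zero → sign 0
signature = (2, 2, 1)

Answer: (2, 2, 1)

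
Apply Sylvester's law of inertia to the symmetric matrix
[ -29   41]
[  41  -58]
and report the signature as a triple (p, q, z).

Answer: (0, 2, 0)

Derivation:
step 0: pivot -29 → sign −
step 1: pivot -1/29 → sign −
signature = (0, 2, 0)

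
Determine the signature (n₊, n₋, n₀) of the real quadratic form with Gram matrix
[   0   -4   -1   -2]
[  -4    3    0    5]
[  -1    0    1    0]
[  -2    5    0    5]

Answer: (3, 1, 0)

Derivation:
step 0: pivot 3 → sign +
step 1: pivot -16/3 → sign −
step 2: pivot 19/16 → sign +
step 3: pivot 2/19 → sign +
signature = (3, 1, 0)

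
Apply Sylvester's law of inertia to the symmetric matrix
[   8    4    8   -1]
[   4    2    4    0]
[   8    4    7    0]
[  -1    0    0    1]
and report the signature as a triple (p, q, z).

Answer: (2, 2, 0)

Derivation:
step 0: pivot 8 → sign +
step 1: pivot -1 → sign −
step 2: pivot 15/8 → sign +
step 3: pivot -2/15 → sign −
signature = (2, 2, 0)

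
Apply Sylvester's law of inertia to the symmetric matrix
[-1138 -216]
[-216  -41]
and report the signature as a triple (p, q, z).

step 0: pivot -1138 → sign −
step 1: pivot -1/569 → sign −
signature = (0, 2, 0)

Answer: (0, 2, 0)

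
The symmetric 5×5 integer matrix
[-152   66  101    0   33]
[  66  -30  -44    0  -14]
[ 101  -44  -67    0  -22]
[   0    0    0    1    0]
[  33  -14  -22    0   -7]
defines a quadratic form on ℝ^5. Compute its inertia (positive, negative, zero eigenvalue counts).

step 0: pivot -152 → sign −
step 1: pivot -51/38 → sign −
step 2: pivot 13/102 → sign +
step 3: pivot 1 → sign +
step 4: pivot 2/13 → sign +
signature = (3, 2, 0)

Answer: (3, 2, 0)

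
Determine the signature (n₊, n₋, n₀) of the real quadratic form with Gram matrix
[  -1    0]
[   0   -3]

Answer: (0, 2, 0)

Derivation:
step 0: pivot -1 → sign −
step 1: pivot -3 → sign −
signature = (0, 2, 0)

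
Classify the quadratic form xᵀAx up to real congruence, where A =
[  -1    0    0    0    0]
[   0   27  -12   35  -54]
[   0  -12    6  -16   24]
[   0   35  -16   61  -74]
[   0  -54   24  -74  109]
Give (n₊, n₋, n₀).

Answer: (3, 2, 0)

Derivation:
step 0: pivot -1 → sign −
step 1: pivot 27 → sign +
step 2: pivot 2/3 → sign +
step 3: pivot 46/3 → sign +
step 4: pivot -1/23 → sign −
signature = (3, 2, 0)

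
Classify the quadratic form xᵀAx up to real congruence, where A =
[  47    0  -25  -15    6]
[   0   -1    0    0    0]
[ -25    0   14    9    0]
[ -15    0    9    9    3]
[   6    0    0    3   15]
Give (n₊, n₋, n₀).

Answer: (3, 2, 0)

Derivation:
step 0: pivot 47 → sign +
step 1: pivot -1 → sign −
step 2: pivot 33/47 → sign +
step 3: pivot 30/11 → sign +
step 4: pivot -3/10 → sign −
signature = (3, 2, 0)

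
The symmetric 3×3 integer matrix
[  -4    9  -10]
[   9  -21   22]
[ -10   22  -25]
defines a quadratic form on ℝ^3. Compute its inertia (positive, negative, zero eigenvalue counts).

Answer: (1, 2, 0)

Derivation:
step 0: pivot -4 → sign −
step 1: pivot -3/4 → sign −
step 2: pivot 1/3 → sign +
signature = (1, 2, 0)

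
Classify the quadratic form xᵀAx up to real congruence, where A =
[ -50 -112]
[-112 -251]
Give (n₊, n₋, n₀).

Answer: (0, 2, 0)

Derivation:
step 0: pivot -50 → sign −
step 1: pivot -3/25 → sign −
signature = (0, 2, 0)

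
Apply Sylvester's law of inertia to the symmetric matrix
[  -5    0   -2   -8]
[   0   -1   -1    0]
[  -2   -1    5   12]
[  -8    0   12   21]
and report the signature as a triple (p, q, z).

Answer: (1, 3, 0)

Derivation:
step 0: pivot -5 → sign −
step 1: pivot -1 → sign −
step 2: pivot 34/5 → sign +
step 3: pivot -3/17 → sign −
signature = (1, 3, 0)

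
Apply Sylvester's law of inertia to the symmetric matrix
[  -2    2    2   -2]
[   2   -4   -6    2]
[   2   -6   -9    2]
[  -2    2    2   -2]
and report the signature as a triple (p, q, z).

step 0: pivot -2 → sign −
step 1: pivot -2 → sign −
step 2: pivot 1 → sign +
step 3: row/col 3 already zero → sign 0
signature = (1, 2, 1)

Answer: (1, 2, 1)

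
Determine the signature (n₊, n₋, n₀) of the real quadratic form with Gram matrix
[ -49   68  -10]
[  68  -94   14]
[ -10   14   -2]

step 0: pivot -49 → sign −
step 1: pivot 18/49 → sign +
step 2: row/col 2 already zero → sign 0
signature = (1, 1, 1)

Answer: (1, 1, 1)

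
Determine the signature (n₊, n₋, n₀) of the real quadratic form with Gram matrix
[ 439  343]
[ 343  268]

step 0: pivot 439 → sign +
step 1: pivot 3/439 → sign +
signature = (2, 0, 0)

Answer: (2, 0, 0)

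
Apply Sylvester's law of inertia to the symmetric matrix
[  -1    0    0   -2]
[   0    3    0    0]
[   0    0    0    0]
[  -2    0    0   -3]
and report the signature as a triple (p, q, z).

Answer: (2, 1, 1)

Derivation:
step 0: pivot -1 → sign −
step 1: pivot 3 → sign +
step 2: pivot 1 → sign +
step 3: row/col 3 already zero → sign 0
signature = (2, 1, 1)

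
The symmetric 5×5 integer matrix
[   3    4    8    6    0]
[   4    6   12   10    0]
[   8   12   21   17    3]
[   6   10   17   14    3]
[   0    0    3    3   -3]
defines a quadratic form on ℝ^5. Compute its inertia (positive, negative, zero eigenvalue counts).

Answer: (2, 2, 1)

Derivation:
step 0: pivot 3 → sign +
step 1: pivot 2/3 → sign +
step 2: pivot -3 → sign −
step 3: pivot -1 → sign −
step 4: row/col 4 already zero → sign 0
signature = (2, 2, 1)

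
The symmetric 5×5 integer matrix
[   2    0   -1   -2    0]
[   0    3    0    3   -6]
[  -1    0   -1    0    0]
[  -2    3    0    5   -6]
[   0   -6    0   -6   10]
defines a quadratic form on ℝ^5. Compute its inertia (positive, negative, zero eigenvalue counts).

Answer: (3, 2, 0)

Derivation:
step 0: pivot 2 → sign +
step 1: pivot 3 → sign +
step 2: pivot -3/2 → sign −
step 3: pivot 2/3 → sign +
step 4: pivot -2 → sign −
signature = (3, 2, 0)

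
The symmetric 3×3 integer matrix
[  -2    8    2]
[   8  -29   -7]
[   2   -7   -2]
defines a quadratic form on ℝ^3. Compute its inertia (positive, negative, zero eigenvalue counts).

Answer: (1, 2, 0)

Derivation:
step 0: pivot -2 → sign −
step 1: pivot 3 → sign +
step 2: pivot -1/3 → sign −
signature = (1, 2, 0)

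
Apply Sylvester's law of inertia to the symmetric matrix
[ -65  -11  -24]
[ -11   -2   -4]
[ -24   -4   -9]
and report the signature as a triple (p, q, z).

Answer: (0, 3, 0)

Derivation:
step 0: pivot -65 → sign −
step 1: pivot -9/65 → sign −
step 2: pivot -1/9 → sign −
signature = (0, 3, 0)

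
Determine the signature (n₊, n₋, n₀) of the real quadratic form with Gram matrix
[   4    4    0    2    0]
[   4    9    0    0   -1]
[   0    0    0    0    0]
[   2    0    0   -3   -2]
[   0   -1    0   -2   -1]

step 0: pivot 4 → sign +
step 1: pivot 5 → sign +
step 2: pivot -24/5 → sign −
step 3: row/col 3 already zero → sign 0
step 4: row/col 4 already zero → sign 0
signature = (2, 1, 2)

Answer: (2, 1, 2)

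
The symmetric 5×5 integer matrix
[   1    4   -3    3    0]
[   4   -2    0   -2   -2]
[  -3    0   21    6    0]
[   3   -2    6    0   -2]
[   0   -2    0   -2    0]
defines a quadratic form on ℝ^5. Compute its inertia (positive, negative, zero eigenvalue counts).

step 0: pivot 1 → sign +
step 1: pivot -18 → sign −
step 2: pivot 20 → sign +
step 3: pivot 17/60 → sign +
step 4: pivot 2/17 → sign +
signature = (4, 1, 0)

Answer: (4, 1, 0)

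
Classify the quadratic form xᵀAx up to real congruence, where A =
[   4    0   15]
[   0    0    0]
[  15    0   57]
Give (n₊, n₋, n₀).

Answer: (2, 0, 1)

Derivation:
step 0: pivot 4 → sign +
step 1: pivot 3/4 → sign +
step 2: row/col 2 already zero → sign 0
signature = (2, 0, 1)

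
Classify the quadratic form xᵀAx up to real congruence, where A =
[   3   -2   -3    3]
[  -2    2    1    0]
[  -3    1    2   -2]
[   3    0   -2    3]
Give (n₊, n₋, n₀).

step 0: pivot 3 → sign +
step 1: pivot 2/3 → sign +
step 2: pivot -5/2 → sign −
step 3: pivot 2/5 → sign +
signature = (3, 1, 0)

Answer: (3, 1, 0)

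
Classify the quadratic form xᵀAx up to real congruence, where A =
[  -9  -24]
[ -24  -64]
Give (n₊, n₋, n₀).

Answer: (0, 1, 1)

Derivation:
step 0: pivot -9 → sign −
step 1: row/col 1 already zero → sign 0
signature = (0, 1, 1)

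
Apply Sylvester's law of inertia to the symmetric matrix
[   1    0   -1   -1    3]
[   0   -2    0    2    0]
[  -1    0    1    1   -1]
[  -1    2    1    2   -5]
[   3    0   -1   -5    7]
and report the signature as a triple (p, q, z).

step 0: pivot 1 → sign +
step 1: pivot -2 → sign −
step 2: pivot 3 → sign +
step 3: pivot -10/3 → sign −
step 4: pivot 6/5 → sign +
signature = (3, 2, 0)

Answer: (3, 2, 0)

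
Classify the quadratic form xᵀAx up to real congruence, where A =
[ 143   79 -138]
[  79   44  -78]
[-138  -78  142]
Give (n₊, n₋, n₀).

step 0: pivot 143 → sign +
step 1: pivot 51/143 → sign +
step 2: pivot 2/17 → sign +
signature = (3, 0, 0)

Answer: (3, 0, 0)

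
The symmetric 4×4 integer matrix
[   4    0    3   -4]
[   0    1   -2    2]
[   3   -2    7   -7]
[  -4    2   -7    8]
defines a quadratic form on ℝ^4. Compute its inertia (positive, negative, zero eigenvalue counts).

step 0: pivot 4 → sign +
step 1: pivot 1 → sign +
step 2: pivot 3/4 → sign +
step 3: row/col 3 already zero → sign 0
signature = (3, 0, 1)

Answer: (3, 0, 1)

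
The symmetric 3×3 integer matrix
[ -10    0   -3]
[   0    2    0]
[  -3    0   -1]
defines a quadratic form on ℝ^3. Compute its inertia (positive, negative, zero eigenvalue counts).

Answer: (1, 2, 0)

Derivation:
step 0: pivot -10 → sign −
step 1: pivot 2 → sign +
step 2: pivot -1/10 → sign −
signature = (1, 2, 0)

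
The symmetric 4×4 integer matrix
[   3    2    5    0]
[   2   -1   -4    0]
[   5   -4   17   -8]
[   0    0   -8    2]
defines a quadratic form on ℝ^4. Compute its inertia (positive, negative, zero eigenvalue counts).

Answer: (2, 2, 0)

Derivation:
step 0: pivot 3 → sign +
step 1: pivot -7/3 → sign −
step 2: pivot 222/7 → sign +
step 3: pivot -2/111 → sign −
signature = (2, 2, 0)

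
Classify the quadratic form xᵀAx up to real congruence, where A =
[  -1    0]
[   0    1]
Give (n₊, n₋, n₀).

step 0: pivot -1 → sign −
step 1: pivot 1 → sign +
signature = (1, 1, 0)

Answer: (1, 1, 0)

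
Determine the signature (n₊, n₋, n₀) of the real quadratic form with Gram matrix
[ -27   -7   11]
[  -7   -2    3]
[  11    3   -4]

Answer: (1, 2, 0)

Derivation:
step 0: pivot -27 → sign −
step 1: pivot -5/27 → sign −
step 2: pivot 3/5 → sign +
signature = (1, 2, 0)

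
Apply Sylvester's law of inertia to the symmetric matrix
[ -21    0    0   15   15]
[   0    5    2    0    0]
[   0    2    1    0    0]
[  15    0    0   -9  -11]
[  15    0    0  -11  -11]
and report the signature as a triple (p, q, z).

Answer: (3, 2, 0)

Derivation:
step 0: pivot -21 → sign −
step 1: pivot 5 → sign +
step 2: pivot 1/5 → sign +
step 3: pivot 12/7 → sign +
step 4: pivot -1/3 → sign −
signature = (3, 2, 0)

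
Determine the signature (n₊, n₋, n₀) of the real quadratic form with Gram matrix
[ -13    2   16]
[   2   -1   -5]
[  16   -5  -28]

Answer: (1, 2, 0)

Derivation:
step 0: pivot -13 → sign −
step 1: pivot -9/13 → sign −
step 2: pivot 1 → sign +
signature = (1, 2, 0)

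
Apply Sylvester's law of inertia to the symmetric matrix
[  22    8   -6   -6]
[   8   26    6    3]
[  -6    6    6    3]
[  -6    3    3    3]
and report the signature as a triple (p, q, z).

Answer: (4, 0, 0)

Derivation:
step 0: pivot 22 → sign +
step 1: pivot 254/11 → sign +
step 2: pivot 186/127 → sign +
step 3: pivot 3/62 → sign +
signature = (4, 0, 0)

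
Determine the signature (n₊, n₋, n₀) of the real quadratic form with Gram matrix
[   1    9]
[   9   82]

step 0: pivot 1 → sign +
step 1: pivot 1 → sign +
signature = (2, 0, 0)

Answer: (2, 0, 0)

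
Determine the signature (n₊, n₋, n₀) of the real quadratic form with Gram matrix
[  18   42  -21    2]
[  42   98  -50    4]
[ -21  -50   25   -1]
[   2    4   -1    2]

step 0: pivot 18 → sign +
step 1: pivot 1/2 → sign +
step 2: pivot -2 → sign −
step 3: pivot 2/9 → sign +
signature = (3, 1, 0)

Answer: (3, 1, 0)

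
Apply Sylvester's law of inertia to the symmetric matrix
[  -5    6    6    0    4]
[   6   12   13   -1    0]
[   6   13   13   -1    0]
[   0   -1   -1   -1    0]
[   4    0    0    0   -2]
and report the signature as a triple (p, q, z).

step 0: pivot -5 → sign −
step 1: pivot 96/5 → sign +
step 2: pivot -101/96 → sign −
step 3: pivot -106/101 → sign −
step 4: pivot 6/53 → sign +
signature = (2, 3, 0)

Answer: (2, 3, 0)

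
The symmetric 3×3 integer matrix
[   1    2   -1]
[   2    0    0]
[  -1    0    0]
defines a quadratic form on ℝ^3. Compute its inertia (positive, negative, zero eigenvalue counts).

step 0: pivot 1 → sign +
step 1: pivot -4 → sign −
step 2: row/col 2 already zero → sign 0
signature = (1, 1, 1)

Answer: (1, 1, 1)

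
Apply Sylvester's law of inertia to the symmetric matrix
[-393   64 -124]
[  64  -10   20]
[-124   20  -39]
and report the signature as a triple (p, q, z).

step 0: pivot -393 → sign −
step 1: pivot 166/393 → sign +
step 2: pivot 3/83 → sign +
signature = (2, 1, 0)

Answer: (2, 1, 0)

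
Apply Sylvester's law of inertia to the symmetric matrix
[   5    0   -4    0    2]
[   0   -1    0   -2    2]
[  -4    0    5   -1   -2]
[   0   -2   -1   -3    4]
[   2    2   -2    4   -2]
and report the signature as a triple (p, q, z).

Answer: (4, 1, 0)

Derivation:
step 0: pivot 5 → sign +
step 1: pivot -1 → sign −
step 2: pivot 9/5 → sign +
step 3: pivot 4/9 → sign +
step 4: pivot 1 → sign +
signature = (4, 1, 0)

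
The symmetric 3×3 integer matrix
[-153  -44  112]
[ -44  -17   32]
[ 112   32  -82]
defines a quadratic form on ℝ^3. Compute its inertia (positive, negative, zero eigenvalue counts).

Answer: (0, 3, 0)

Derivation:
step 0: pivot -153 → sign −
step 1: pivot -665/153 → sign −
step 2: pivot -2/665 → sign −
signature = (0, 3, 0)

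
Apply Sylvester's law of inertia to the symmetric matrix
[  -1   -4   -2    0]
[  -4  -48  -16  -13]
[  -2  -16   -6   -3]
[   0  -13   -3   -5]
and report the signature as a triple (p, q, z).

Answer: (1, 3, 0)

Derivation:
step 0: pivot -1 → sign −
step 1: pivot -32 → sign −
step 2: pivot 9/32 → sign +
step 3: pivot -2/9 → sign −
signature = (1, 3, 0)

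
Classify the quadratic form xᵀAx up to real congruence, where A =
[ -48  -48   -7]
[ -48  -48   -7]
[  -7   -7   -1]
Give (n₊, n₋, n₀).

Answer: (1, 1, 1)

Derivation:
step 0: pivot -48 → sign −
step 1: pivot 1/48 → sign +
step 2: row/col 2 already zero → sign 0
signature = (1, 1, 1)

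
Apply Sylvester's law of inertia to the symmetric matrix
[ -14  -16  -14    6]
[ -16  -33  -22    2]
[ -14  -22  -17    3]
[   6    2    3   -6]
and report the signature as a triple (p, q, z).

step 0: pivot -14 → sign −
step 1: pivot -103/7 → sign −
step 2: pivot -57/103 → sign −
step 3: pivot 1/19 → sign +
signature = (1, 3, 0)

Answer: (1, 3, 0)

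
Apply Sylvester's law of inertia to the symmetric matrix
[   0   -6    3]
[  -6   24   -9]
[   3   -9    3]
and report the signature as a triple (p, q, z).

Answer: (1, 1, 1)

Derivation:
step 0: pivot 24 → sign +
step 1: pivot -3/2 → sign −
step 2: row/col 2 already zero → sign 0
signature = (1, 1, 1)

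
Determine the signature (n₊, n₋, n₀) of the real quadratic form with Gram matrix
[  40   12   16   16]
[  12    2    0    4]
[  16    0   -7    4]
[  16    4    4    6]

step 0: pivot 40 → sign +
step 1: pivot -8/5 → sign −
step 2: pivot 1 → sign +
step 3: row/col 3 already zero → sign 0
signature = (2, 1, 1)

Answer: (2, 1, 1)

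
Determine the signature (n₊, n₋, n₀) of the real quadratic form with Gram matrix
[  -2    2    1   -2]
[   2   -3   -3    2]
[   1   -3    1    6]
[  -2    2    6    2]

Answer: (1, 3, 0)

Derivation:
step 0: pivot -2 → sign −
step 1: pivot -1 → sign −
step 2: pivot 11/2 → sign +
step 3: pivot -6/11 → sign −
signature = (1, 3, 0)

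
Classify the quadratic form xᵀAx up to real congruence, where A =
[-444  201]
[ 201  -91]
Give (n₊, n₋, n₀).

Answer: (0, 2, 0)

Derivation:
step 0: pivot -444 → sign −
step 1: pivot -1/148 → sign −
signature = (0, 2, 0)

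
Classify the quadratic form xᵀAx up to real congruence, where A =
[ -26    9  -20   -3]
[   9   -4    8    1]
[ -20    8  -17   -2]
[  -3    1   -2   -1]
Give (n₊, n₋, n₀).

Answer: (0, 4, 0)

Derivation:
step 0: pivot -26 → sign −
step 1: pivot -23/26 → sign −
step 2: pivot -7/23 → sign −
step 3: pivot -3/7 → sign −
signature = (0, 4, 0)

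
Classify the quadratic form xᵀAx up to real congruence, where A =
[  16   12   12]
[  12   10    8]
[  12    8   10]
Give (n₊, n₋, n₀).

step 0: pivot 16 → sign +
step 1: pivot 1 → sign +
step 2: row/col 2 already zero → sign 0
signature = (2, 0, 1)

Answer: (2, 0, 1)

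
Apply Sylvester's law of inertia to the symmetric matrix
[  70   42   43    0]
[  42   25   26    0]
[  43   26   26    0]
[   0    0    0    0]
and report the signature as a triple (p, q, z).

Answer: (1, 2, 1)

Derivation:
step 0: pivot 70 → sign +
step 1: pivot -1/5 → sign −
step 2: pivot -3/14 → sign −
step 3: row/col 3 already zero → sign 0
signature = (1, 2, 1)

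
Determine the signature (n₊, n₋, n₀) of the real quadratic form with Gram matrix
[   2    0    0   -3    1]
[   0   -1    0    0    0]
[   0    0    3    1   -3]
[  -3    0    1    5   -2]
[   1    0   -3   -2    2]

Answer: (3, 2, 0)

Derivation:
step 0: pivot 2 → sign +
step 1: pivot -1 → sign −
step 2: pivot 3 → sign +
step 3: pivot 1/6 → sign +
step 4: pivot -3 → sign −
signature = (3, 2, 0)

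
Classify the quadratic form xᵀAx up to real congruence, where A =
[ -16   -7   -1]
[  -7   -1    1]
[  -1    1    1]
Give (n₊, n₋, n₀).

Answer: (2, 1, 0)

Derivation:
step 0: pivot -16 → sign −
step 1: pivot 33/16 → sign +
step 2: pivot 2/33 → sign +
signature = (2, 1, 0)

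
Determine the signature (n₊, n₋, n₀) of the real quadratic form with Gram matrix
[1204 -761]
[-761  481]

Answer: (2, 0, 0)

Derivation:
step 0: pivot 1204 → sign +
step 1: pivot 3/1204 → sign +
signature = (2, 0, 0)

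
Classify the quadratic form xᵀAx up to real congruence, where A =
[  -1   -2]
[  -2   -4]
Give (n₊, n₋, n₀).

Answer: (0, 1, 1)

Derivation:
step 0: pivot -1 → sign −
step 1: row/col 1 already zero → sign 0
signature = (0, 1, 1)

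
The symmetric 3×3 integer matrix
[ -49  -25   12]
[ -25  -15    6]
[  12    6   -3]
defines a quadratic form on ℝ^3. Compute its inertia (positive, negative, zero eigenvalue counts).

step 0: pivot -49 → sign −
step 1: pivot -110/49 → sign −
step 2: pivot -3/55 → sign −
signature = (0, 3, 0)

Answer: (0, 3, 0)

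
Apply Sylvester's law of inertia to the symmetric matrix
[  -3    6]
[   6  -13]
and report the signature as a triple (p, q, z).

step 0: pivot -3 → sign −
step 1: pivot -1 → sign −
signature = (0, 2, 0)

Answer: (0, 2, 0)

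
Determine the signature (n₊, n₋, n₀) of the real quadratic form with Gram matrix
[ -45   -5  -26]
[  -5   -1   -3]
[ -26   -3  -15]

Answer: (1, 2, 0)

Derivation:
step 0: pivot -45 → sign −
step 1: pivot -4/9 → sign −
step 2: pivot 1/20 → sign +
signature = (1, 2, 0)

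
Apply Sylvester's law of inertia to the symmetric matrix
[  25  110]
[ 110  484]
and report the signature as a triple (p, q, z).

step 0: pivot 25 → sign +
step 1: row/col 1 already zero → sign 0
signature = (1, 0, 1)

Answer: (1, 0, 1)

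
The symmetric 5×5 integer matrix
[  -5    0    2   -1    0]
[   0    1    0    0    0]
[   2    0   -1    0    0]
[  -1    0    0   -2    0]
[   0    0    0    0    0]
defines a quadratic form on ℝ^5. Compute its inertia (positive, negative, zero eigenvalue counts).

Answer: (1, 3, 1)

Derivation:
step 0: pivot -5 → sign −
step 1: pivot 1 → sign +
step 2: pivot -1/5 → sign −
step 3: pivot -1 → sign −
step 4: row/col 4 already zero → sign 0
signature = (1, 3, 1)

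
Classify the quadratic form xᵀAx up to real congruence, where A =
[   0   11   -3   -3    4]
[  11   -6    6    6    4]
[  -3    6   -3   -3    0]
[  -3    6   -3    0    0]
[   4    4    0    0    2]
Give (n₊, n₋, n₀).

step 0: pivot -6 → sign −
step 1: pivot 121/6 → sign +
step 2: pivot -21/121 → sign −
step 3: pivot 3 → sign +
step 4: pivot -2/7 → sign −
signature = (2, 3, 0)

Answer: (2, 3, 0)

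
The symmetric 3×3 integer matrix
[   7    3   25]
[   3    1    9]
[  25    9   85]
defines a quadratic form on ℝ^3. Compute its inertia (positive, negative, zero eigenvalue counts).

step 0: pivot 7 → sign +
step 1: pivot -2/7 → sign −
step 2: pivot 6 → sign +
signature = (2, 1, 0)

Answer: (2, 1, 0)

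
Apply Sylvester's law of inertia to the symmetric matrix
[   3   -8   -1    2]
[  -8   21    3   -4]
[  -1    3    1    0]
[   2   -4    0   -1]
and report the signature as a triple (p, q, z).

Answer: (2, 2, 0)

Derivation:
step 0: pivot 3 → sign +
step 1: pivot -1/3 → sign −
step 2: pivot 1 → sign +
step 3: pivot -1 → sign −
signature = (2, 2, 0)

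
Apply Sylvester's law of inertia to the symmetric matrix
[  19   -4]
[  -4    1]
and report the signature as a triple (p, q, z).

Answer: (2, 0, 0)

Derivation:
step 0: pivot 19 → sign +
step 1: pivot 3/19 → sign +
signature = (2, 0, 0)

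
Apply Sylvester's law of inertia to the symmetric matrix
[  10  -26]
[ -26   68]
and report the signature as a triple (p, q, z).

step 0: pivot 10 → sign +
step 1: pivot 2/5 → sign +
signature = (2, 0, 0)

Answer: (2, 0, 0)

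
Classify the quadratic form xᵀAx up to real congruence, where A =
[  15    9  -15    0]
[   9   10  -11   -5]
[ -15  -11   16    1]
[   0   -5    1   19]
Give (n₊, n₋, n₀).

step 0: pivot 15 → sign +
step 1: pivot 23/5 → sign +
step 2: pivot 3/23 → sign +
step 3: pivot 3 → sign +
signature = (4, 0, 0)

Answer: (4, 0, 0)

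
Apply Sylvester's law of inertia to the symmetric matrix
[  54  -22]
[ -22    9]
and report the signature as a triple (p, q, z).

step 0: pivot 54 → sign +
step 1: pivot 1/27 → sign +
signature = (2, 0, 0)

Answer: (2, 0, 0)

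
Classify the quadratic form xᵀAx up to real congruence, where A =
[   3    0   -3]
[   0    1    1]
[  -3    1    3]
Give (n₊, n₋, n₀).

Answer: (2, 1, 0)

Derivation:
step 0: pivot 3 → sign +
step 1: pivot 1 → sign +
step 2: pivot -1 → sign −
signature = (2, 1, 0)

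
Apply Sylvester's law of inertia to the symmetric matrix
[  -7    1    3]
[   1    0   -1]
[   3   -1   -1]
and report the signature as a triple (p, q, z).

step 0: pivot -7 → sign −
step 1: pivot 1/7 → sign +
step 2: pivot -2 → sign −
signature = (1, 2, 0)

Answer: (1, 2, 0)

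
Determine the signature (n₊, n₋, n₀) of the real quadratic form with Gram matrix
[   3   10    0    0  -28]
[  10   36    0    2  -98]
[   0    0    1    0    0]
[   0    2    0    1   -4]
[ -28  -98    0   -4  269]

Answer: (3, 1, 1)

Derivation:
step 0: pivot 3 → sign +
step 1: pivot 8/3 → sign +
step 2: pivot 1 → sign +
step 3: pivot -1/2 → sign −
step 4: row/col 4 already zero → sign 0
signature = (3, 1, 1)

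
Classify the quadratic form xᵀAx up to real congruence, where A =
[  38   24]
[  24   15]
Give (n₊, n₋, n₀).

Answer: (1, 1, 0)

Derivation:
step 0: pivot 38 → sign +
step 1: pivot -3/19 → sign −
signature = (1, 1, 0)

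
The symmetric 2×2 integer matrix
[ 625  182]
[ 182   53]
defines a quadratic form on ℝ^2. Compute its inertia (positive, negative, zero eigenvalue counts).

Answer: (2, 0, 0)

Derivation:
step 0: pivot 625 → sign +
step 1: pivot 1/625 → sign +
signature = (2, 0, 0)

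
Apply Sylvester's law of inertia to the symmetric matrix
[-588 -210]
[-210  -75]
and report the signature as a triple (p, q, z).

Answer: (0, 1, 1)

Derivation:
step 0: pivot -588 → sign −
step 1: row/col 1 already zero → sign 0
signature = (0, 1, 1)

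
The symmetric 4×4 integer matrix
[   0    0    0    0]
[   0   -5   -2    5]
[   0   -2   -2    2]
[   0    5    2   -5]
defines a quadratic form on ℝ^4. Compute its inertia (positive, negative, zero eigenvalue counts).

step 0: pivot -5 → sign −
step 1: pivot -6/5 → sign −
step 2: row/col 2 already zero → sign 0
step 3: row/col 3 already zero → sign 0
signature = (0, 2, 2)

Answer: (0, 2, 2)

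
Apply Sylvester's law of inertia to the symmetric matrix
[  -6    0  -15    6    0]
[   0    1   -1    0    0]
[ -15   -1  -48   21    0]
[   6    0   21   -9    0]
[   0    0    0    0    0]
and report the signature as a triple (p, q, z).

Answer: (2, 2, 1)

Derivation:
step 0: pivot -6 → sign −
step 1: pivot 1 → sign +
step 2: pivot -23/2 → sign −
step 3: pivot 3/23 → sign +
step 4: row/col 4 already zero → sign 0
signature = (2, 2, 1)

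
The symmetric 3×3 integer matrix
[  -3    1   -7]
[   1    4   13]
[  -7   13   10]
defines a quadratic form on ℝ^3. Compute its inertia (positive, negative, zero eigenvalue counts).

step 0: pivot -3 → sign −
step 1: pivot 13/3 → sign +
step 2: pivot 1/13 → sign +
signature = (2, 1, 0)

Answer: (2, 1, 0)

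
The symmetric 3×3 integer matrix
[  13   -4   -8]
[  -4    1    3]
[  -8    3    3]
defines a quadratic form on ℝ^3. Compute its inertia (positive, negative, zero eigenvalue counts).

step 0: pivot 13 → sign +
step 1: pivot -3/13 → sign −
step 2: pivot -2/3 → sign −
signature = (1, 2, 0)

Answer: (1, 2, 0)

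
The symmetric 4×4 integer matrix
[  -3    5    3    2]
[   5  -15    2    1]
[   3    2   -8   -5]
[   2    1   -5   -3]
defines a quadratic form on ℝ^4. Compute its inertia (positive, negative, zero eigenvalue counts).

Answer: (2, 2, 0)

Derivation:
step 0: pivot -3 → sign −
step 1: pivot -20/3 → sign −
step 2: pivot 47/20 → sign +
step 3: pivot 6/47 → sign +
signature = (2, 2, 0)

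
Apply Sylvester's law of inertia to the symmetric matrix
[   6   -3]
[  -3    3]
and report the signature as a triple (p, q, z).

step 0: pivot 6 → sign +
step 1: pivot 3/2 → sign +
signature = (2, 0, 0)

Answer: (2, 0, 0)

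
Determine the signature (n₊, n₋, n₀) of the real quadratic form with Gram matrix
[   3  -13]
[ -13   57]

Answer: (2, 0, 0)

Derivation:
step 0: pivot 3 → sign +
step 1: pivot 2/3 → sign +
signature = (2, 0, 0)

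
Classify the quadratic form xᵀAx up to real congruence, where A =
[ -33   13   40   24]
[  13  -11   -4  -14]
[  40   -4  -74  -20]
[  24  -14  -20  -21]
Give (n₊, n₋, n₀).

Answer: (0, 4, 0)

Derivation:
step 0: pivot -33 → sign −
step 1: pivot -194/33 → sign −
step 2: pivot -2 → sign −
step 3: pivot -3/97 → sign −
signature = (0, 4, 0)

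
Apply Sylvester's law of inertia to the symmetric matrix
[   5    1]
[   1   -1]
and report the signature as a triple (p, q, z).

step 0: pivot 5 → sign +
step 1: pivot -6/5 → sign −
signature = (1, 1, 0)

Answer: (1, 1, 0)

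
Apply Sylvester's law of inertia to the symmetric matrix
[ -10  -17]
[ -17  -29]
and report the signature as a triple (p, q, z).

Answer: (0, 2, 0)

Derivation:
step 0: pivot -10 → sign −
step 1: pivot -1/10 → sign −
signature = (0, 2, 0)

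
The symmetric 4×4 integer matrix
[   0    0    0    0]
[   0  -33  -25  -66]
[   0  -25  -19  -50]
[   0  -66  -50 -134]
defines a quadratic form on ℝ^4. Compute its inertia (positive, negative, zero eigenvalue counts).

step 0: pivot -33 → sign −
step 1: pivot -2/33 → sign −
step 2: pivot -2 → sign −
step 3: row/col 3 already zero → sign 0
signature = (0, 3, 1)

Answer: (0, 3, 1)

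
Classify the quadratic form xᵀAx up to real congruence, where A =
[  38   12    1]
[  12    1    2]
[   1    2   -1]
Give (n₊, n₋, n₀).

Answer: (1, 2, 0)

Derivation:
step 0: pivot 38 → sign +
step 1: pivot -53/19 → sign −
step 2: pivot -1/106 → sign −
signature = (1, 2, 0)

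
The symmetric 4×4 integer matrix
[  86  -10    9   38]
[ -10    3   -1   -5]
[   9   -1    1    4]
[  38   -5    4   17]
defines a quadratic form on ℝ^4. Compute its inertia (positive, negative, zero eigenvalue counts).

step 0: pivot 86 → sign +
step 1: pivot 79/43 → sign +
step 2: pivot 9/158 → sign +
step 3: row/col 3 already zero → sign 0
signature = (3, 0, 1)

Answer: (3, 0, 1)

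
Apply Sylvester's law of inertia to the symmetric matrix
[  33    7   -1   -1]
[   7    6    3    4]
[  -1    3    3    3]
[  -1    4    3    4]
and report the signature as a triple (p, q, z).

Answer: (4, 0, 0)

Derivation:
step 0: pivot 33 → sign +
step 1: pivot 149/33 → sign +
step 2: pivot 102/149 → sign +
step 3: pivot 2/51 → sign +
signature = (4, 0, 0)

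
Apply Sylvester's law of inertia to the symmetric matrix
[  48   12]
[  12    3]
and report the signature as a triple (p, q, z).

Answer: (1, 0, 1)

Derivation:
step 0: pivot 48 → sign +
step 1: row/col 1 already zero → sign 0
signature = (1, 0, 1)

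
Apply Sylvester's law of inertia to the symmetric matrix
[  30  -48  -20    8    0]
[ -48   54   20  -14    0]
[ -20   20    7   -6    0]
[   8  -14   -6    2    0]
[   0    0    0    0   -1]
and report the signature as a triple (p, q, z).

Answer: (1, 3, 1)

Derivation:
step 0: pivot 30 → sign +
step 1: pivot -114/5 → sign −
step 2: pivot -1/57 → sign −
step 3: pivot -1 → sign −
step 4: row/col 4 already zero → sign 0
signature = (1, 3, 1)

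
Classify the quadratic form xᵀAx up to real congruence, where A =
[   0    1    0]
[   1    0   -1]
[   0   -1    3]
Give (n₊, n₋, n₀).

Answer: (2, 1, 0)

Derivation:
step 0: pivot 2 → sign +
step 1: pivot -1/2 → sign −
step 2: pivot 3 → sign +
signature = (2, 1, 0)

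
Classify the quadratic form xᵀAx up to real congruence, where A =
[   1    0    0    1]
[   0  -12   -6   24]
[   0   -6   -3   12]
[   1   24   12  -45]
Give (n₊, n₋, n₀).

step 0: pivot 1 → sign +
step 1: pivot -12 → sign −
step 2: pivot 2 → sign +
step 3: row/col 3 already zero → sign 0
signature = (2, 1, 1)

Answer: (2, 1, 1)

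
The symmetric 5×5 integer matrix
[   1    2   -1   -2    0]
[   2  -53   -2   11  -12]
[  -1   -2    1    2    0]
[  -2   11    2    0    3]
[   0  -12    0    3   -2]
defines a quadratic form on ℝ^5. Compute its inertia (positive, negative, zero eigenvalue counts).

Answer: (2, 2, 1)

Derivation:
step 0: pivot 1 → sign +
step 1: pivot -57 → sign −
step 2: pivot -1/19 → sign −
step 3: pivot 1 → sign +
step 4: row/col 4 already zero → sign 0
signature = (2, 2, 1)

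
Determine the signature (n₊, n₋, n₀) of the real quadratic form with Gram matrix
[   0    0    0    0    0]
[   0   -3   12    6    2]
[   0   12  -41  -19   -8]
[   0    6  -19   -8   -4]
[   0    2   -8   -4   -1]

Answer: (3, 1, 1)

Derivation:
step 0: pivot -3 → sign −
step 1: pivot 7 → sign +
step 2: pivot 3/7 → sign +
step 3: pivot 1/3 → sign +
step 4: row/col 4 already zero → sign 0
signature = (3, 1, 1)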